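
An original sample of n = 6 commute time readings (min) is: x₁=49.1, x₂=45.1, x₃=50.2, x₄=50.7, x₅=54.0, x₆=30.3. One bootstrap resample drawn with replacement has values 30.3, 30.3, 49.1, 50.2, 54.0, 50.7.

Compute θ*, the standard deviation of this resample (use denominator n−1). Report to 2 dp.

θ* = 10.81

Mean = 44.1000; sum of squared deviations = 584.6600
s² = 584.6600 / 5 = 116.9320
s = √116.9320 = 10.81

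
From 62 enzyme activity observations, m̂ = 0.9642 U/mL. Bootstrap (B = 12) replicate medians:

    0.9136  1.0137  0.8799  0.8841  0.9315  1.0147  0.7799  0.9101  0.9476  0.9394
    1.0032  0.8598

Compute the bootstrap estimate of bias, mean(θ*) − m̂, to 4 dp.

mean(θ*) = (0.9136 + 1.0137 + 0.8799 + 0.8841 + 0.9315 + 1.0147 + 0.7799 + 0.9101 + 0.9476 + 0.9394 + 1.0032 + 0.8598) / 12 = 0.92313
bias = 0.92313 − 0.9642

bias = −0.0411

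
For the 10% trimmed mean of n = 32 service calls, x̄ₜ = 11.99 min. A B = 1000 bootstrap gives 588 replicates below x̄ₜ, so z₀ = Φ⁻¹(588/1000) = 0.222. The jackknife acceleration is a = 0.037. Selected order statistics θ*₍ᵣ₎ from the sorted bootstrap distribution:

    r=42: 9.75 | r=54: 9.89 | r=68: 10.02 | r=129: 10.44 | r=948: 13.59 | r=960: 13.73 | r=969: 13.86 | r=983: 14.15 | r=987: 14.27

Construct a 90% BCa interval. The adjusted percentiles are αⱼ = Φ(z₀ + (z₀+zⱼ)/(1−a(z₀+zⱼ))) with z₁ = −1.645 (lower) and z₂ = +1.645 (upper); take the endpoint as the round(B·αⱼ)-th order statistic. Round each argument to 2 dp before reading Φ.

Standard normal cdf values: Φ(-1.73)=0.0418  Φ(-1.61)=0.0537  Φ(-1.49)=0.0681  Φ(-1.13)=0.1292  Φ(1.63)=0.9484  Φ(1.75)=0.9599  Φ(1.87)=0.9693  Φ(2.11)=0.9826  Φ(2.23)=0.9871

Lower: z₀ + z₁ = 0.222 + (-1.645) = -1.423; 1 − a(z₀+z₁) = 1 − (0.037)(-1.423) = 1.0527; argument = 0.222 + (-1.423)/1.0527 = -1.1298 → -1.13.
α₁ = Φ(-1.13) = 0.1292; rank = round(1000 × 0.1292) = 129; θ*₍129₎ = 10.44.
Upper: z₀ + z₂ = 1.867; 1 − a(z₀+z₂) = 0.9309; argument = 2.2275 → 2.23; α₂ = 0.9871; rank = 987; θ*₍987₎ = 14.27.

(10.44, 14.27)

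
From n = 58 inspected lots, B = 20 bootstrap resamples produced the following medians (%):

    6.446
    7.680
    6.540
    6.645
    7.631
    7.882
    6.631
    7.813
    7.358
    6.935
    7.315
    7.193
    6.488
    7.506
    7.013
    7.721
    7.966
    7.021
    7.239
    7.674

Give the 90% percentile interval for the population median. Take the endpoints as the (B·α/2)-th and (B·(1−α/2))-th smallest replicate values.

(6.446, 7.882)

Sorted replicates: 6.446, 6.488, 6.540, 6.631, 6.645, 6.935, 7.013, 7.021, 7.193, 7.239, 7.315, 7.358, 7.506, 7.631, 7.674, 7.680, 7.721, 7.813, 7.882, 7.966
α = 0.10; lower rank = 20 × 0.050 = 1; upper rank = 20 × 0.950 = 19.
The 1st smallest replicate is 6.446; the 19th is 7.882.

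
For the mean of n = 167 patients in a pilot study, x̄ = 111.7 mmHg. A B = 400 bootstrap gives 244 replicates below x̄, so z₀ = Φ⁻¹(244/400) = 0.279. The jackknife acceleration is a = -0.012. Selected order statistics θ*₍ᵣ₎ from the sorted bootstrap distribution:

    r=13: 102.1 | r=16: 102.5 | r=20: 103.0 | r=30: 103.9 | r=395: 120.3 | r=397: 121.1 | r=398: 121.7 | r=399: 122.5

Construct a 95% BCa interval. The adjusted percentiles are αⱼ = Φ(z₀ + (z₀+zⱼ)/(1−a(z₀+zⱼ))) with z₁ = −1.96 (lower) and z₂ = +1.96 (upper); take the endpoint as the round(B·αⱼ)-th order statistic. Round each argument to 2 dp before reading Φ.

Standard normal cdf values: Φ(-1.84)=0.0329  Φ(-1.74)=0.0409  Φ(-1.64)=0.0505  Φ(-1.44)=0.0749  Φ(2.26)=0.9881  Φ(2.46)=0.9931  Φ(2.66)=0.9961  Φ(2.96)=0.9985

Lower: z₀ + z₁ = 0.279 + (-1.960) = -1.681; 1 − a(z₀+z₁) = 1 − (-0.012)(-1.681) = 0.9798; argument = 0.279 + (-1.681)/0.9798 = -1.4366 → -1.44.
α₁ = Φ(-1.44) = 0.0749; rank = round(400 × 0.0749) = 30; θ*₍30₎ = 103.9.
Upper: z₀ + z₂ = 2.239; 1 − a(z₀+z₂) = 1.0269; argument = 2.4594 → 2.46; α₂ = 0.9931; rank = 397; θ*₍397₎ = 121.1.

(103.9, 121.1)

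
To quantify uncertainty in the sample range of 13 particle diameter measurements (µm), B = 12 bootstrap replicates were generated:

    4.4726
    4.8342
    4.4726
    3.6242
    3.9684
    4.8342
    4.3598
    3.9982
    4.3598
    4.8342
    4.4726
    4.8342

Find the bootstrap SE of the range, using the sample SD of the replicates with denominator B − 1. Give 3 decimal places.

SE* = 0.395

Bootstrap SE is the standard deviation of the 12 replicate ranges.
Mean of replicates: (4.4726 + 4.8342 + 4.4726 + 3.6242 + 3.9684 + 4.8342 + 4.3598 + 3.9982 + 4.3598 + 4.8342 + 4.4726 + 4.8342) / 12 = 53.06500 / 12 = 4.42208
Sum of squared deviations: (+0.05052)² + (+0.41212)² + (+0.05052)² + (−0.79788)² + (−0.45368)² + (+0.41212)² + (−0.06228)² + (−0.42388)² + (−0.06228)² + (+0.41212)² + (+0.05052)² + (+0.41212)² = 1.71690
Variance = 1.71690 / 11 = 0.15608
SE* = √0.15608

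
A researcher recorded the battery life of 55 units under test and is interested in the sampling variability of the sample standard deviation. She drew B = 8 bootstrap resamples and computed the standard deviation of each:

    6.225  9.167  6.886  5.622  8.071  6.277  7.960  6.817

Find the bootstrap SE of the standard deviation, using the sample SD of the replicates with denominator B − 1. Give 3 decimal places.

Bootstrap SE is the standard deviation of the 8 replicate standard deviations.
Mean of replicates: (6.225 + 9.167 + 6.886 + 5.622 + 8.071 + 6.277 + 7.960 + 6.817) / 8 = 57.0250 / 8 = 7.1281
Sum of squared deviations: (−0.9031)² + (+2.0389)² + (−0.2421)² + (−1.5061)² + (+0.9429)² + (−0.8511)² + (+0.8319)² + (−0.3111)² = 9.7019
Variance = 9.7019 / 7 = 1.3860
SE* = √1.3860

SE* = 1.177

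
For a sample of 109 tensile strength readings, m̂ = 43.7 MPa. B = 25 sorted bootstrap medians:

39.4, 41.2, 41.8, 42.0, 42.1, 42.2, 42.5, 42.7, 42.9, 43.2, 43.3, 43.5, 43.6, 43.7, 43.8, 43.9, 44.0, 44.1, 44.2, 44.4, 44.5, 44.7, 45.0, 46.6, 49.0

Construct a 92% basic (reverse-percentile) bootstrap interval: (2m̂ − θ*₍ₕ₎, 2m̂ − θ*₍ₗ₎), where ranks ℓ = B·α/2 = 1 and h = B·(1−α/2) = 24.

Percentile endpoints at ranks 1 and 24: θ*₍1₎ = 39.4, θ*₍24₎ = 46.6.
Basic interval reflects these around m̂:
  lower = 2 × 43.7 − 46.6 = 40.8
  upper = 2 × 43.7 − 39.4 = 48.0

(40.8, 48.0)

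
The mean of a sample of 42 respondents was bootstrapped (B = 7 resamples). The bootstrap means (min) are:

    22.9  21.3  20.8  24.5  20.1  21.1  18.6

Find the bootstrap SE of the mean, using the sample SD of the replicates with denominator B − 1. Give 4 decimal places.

Bootstrap SE is the standard deviation of the 7 replicate means.
Mean of replicates: (22.9 + 21.3 + 20.8 + 24.5 + 20.1 + 21.1 + 18.6) / 7 = 149.30000 / 7 = 21.32857
Sum of squared deviations: (+1.57143)² + (−0.02857)² + (−0.52857)² + (+3.17143)² + (−1.22857)² + (−0.22857)² + (−2.72857)² = 21.81429
Variance = 21.81429 / 6 = 3.63571
SE* = √3.63571

SE* = 1.9068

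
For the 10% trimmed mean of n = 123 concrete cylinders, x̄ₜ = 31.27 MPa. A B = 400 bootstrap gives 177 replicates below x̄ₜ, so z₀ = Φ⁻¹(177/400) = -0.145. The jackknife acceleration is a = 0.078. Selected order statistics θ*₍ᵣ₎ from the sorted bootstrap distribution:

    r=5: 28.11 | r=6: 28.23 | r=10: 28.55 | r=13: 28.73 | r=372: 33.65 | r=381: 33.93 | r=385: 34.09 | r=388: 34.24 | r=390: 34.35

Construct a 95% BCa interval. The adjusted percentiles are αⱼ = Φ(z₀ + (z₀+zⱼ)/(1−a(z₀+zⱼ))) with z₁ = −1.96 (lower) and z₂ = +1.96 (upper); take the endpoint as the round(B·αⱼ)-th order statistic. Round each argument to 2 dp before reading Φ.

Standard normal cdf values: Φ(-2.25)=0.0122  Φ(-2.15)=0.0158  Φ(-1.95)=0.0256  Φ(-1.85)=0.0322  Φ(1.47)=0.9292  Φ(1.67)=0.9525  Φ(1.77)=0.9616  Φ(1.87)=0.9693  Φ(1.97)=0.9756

Lower: z₀ + z₁ = -0.145 + (-1.960) = -2.105; 1 − a(z₀+z₁) = 1 − (0.078)(-2.105) = 1.1642; argument = -0.145 + (-2.105)/1.1642 = -1.9531 → -1.95.
α₁ = Φ(-1.95) = 0.0256; rank = round(400 × 0.0256) = 10; θ*₍10₎ = 28.55.
Upper: z₀ + z₂ = 1.815; 1 − a(z₀+z₂) = 0.8584; argument = 1.9693 → 1.97; α₂ = 0.9756; rank = 390; θ*₍390₎ = 34.35.

(28.55, 34.35)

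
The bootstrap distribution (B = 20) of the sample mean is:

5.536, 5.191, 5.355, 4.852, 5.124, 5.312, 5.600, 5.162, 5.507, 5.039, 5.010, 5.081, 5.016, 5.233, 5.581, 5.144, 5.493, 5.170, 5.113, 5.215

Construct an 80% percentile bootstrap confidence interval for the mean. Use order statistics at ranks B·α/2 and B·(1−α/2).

Sorted replicates: 4.852, 5.010, 5.016, 5.039, 5.081, 5.113, 5.124, 5.144, 5.162, 5.170, 5.191, 5.215, 5.233, 5.312, 5.355, 5.493, 5.507, 5.536, 5.581, 5.600
α = 0.20; lower rank = 20 × 0.100 = 2; upper rank = 20 × 0.900 = 18.
The 2nd smallest replicate is 5.010; the 18th is 5.536.

(5.010, 5.536)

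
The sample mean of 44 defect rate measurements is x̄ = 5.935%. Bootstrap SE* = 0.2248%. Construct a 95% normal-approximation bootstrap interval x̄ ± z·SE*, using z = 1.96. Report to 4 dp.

(5.4944, 6.3756)

Margin = 1.96 × 0.2248 = 0.44061
Interval: 5.935 ± 0.44061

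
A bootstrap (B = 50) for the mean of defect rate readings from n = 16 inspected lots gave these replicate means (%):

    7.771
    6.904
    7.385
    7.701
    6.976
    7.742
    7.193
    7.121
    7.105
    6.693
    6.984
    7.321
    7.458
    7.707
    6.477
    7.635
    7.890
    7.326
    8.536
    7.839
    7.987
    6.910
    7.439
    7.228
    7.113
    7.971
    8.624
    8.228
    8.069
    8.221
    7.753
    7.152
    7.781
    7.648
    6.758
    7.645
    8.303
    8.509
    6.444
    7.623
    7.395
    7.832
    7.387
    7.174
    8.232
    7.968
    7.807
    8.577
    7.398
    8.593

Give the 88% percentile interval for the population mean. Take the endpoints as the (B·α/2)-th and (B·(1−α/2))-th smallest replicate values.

Sorted replicates: 6.444, 6.477, 6.693, 6.758, 6.904, 6.910, 6.976, 6.984, 7.105, 7.113, 7.121, 7.152, 7.174, 7.193, 7.228, 7.321, 7.326, 7.385, 7.387, 7.395, 7.398, 7.439, 7.458, 7.623, 7.635, 7.645, 7.648, 7.701, 7.707, 7.742, 7.753, 7.771, 7.781, 7.807, 7.832, 7.839, 7.890, 7.968, 7.971, 7.987, 8.069, 8.221, 8.228, 8.232, 8.303, 8.509, 8.536, 8.577, 8.593, 8.624
α = 0.12; lower rank = 50 × 0.060 = 3; upper rank = 50 × 0.940 = 47.
The 3rd smallest replicate is 6.693; the 47th is 8.536.

(6.693, 8.536)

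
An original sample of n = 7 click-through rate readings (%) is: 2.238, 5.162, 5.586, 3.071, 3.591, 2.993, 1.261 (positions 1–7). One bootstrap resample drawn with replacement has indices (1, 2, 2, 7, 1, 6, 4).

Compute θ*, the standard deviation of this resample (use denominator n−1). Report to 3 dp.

θ* = 1.492

Resample values: 2.238, 5.162, 5.162, 1.261, 2.238, 2.993, 3.071.
Mean = 3.1607; sum of squared deviations = 13.3582
s² = 13.3582 / 6 = 2.2264
s = √2.2264 = 1.492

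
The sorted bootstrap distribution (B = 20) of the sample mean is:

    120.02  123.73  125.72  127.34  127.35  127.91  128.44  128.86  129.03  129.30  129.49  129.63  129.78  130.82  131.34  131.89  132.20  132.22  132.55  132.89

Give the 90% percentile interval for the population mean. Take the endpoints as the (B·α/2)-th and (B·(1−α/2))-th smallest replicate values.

(120.02, 132.55)

α = 0.10; lower rank = 20 × 0.050 = 1; upper rank = 20 × 0.950 = 19.
The 1st smallest replicate is 120.02; the 19th is 132.55.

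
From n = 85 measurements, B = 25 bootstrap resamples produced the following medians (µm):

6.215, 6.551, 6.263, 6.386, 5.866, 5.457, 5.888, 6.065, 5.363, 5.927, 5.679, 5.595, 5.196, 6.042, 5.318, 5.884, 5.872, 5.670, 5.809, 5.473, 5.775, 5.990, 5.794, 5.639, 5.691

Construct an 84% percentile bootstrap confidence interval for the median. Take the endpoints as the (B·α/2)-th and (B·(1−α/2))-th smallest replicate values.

(5.318, 6.263)

Sorted replicates: 5.196, 5.318, 5.363, 5.457, 5.473, 5.595, 5.639, 5.670, 5.679, 5.691, 5.775, 5.794, 5.809, 5.866, 5.872, 5.884, 5.888, 5.927, 5.990, 6.042, 6.065, 6.215, 6.263, 6.386, 6.551
α = 0.16; lower rank = 25 × 0.080 = 2; upper rank = 25 × 0.920 = 23.
The 2nd smallest replicate is 5.318; the 23rd is 6.263.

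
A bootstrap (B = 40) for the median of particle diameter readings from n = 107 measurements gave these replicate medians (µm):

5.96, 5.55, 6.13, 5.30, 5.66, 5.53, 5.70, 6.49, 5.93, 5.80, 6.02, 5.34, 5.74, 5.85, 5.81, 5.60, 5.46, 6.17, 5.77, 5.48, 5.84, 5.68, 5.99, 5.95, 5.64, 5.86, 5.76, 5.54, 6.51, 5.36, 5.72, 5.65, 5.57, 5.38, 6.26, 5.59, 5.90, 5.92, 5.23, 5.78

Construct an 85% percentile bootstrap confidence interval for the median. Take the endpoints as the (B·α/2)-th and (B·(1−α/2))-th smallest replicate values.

Sorted replicates: 5.23, 5.30, 5.34, 5.36, 5.38, 5.46, 5.48, 5.53, 5.54, 5.55, 5.57, 5.59, 5.60, 5.64, 5.65, 5.66, 5.68, 5.70, 5.72, 5.74, 5.76, 5.77, 5.78, 5.80, 5.81, 5.84, 5.85, 5.86, 5.90, 5.92, 5.93, 5.95, 5.96, 5.99, 6.02, 6.13, 6.17, 6.26, 6.49, 6.51
α = 0.15; lower rank = 40 × 0.075 = 3; upper rank = 40 × 0.925 = 37.
The 3rd smallest replicate is 5.34; the 37th is 6.17.

(5.34, 6.17)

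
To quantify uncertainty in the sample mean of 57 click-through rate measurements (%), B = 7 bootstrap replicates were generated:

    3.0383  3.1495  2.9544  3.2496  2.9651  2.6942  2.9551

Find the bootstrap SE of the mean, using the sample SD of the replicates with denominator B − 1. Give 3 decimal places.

Bootstrap SE is the standard deviation of the 7 replicate means.
Mean of replicates: (3.0383 + 3.1495 + 2.9544 + 3.2496 + 2.9651 + 2.6942 + 2.9551) / 7 = 21.00620 / 7 = 3.00089
Sum of squared deviations: (+0.03741)² + (+0.14861)² + (−0.04649)² + (+0.24871)² + (−0.03579)² + (−0.30669)² + (−0.04579)² = 0.18494
Variance = 0.18494 / 6 = 0.03082
SE* = √0.03082

SE* = 0.176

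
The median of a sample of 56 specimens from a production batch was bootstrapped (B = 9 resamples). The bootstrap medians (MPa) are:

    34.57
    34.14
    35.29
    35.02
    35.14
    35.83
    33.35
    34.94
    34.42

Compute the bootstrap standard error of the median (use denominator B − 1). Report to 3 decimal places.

SE* = 0.724

Bootstrap SE is the standard deviation of the 9 replicate medians.
Mean of replicates: (34.57 + 34.14 + 35.29 + 35.02 + 35.14 + 35.83 + 33.35 + 34.94 + 34.42) / 9 = 312.7000 / 9 = 34.7444
Sum of squared deviations: (−0.1744)² + (−0.6044)² + (+0.5456)² + (+0.2756)² + (+0.3956)² + (+1.0856)² + (−1.3944)² + (+0.1956)² + (−0.3244)² = 4.1922
Variance = 4.1922 / 8 = 0.5240
SE* = √0.5240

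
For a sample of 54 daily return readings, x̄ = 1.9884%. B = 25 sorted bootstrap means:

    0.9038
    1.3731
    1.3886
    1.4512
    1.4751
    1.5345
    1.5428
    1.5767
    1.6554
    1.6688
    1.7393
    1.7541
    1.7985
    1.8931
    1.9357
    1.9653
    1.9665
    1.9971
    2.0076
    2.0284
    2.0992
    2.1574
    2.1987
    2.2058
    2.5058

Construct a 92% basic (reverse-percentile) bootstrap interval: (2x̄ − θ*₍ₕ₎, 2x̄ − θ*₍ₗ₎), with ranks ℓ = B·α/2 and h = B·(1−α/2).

Percentile endpoints at ranks 1 and 24: θ*₍1₎ = 0.9038, θ*₍24₎ = 2.2058.
Basic interval reflects these around x̄:
  lower = 2 × 1.9884 − 2.2058 = 1.7710
  upper = 2 × 1.9884 − 0.9038 = 3.0730

(1.7710, 3.0730)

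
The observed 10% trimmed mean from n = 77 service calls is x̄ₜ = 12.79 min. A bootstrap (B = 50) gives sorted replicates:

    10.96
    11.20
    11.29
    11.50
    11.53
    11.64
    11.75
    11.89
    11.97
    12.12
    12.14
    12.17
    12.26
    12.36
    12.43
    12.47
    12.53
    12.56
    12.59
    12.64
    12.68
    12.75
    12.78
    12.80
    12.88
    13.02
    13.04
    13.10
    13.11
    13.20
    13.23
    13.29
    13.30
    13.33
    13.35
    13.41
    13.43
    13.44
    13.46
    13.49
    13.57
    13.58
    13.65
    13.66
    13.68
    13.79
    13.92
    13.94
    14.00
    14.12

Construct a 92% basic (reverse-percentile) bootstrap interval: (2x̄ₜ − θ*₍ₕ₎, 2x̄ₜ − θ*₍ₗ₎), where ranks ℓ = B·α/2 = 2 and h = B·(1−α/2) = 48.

(11.64, 14.38)

Percentile endpoints at ranks 2 and 48: θ*₍2₎ = 11.20, θ*₍48₎ = 13.94.
Basic interval reflects these around x̄ₜ:
  lower = 2 × 12.79 − 13.94 = 11.64
  upper = 2 × 12.79 − 11.20 = 14.38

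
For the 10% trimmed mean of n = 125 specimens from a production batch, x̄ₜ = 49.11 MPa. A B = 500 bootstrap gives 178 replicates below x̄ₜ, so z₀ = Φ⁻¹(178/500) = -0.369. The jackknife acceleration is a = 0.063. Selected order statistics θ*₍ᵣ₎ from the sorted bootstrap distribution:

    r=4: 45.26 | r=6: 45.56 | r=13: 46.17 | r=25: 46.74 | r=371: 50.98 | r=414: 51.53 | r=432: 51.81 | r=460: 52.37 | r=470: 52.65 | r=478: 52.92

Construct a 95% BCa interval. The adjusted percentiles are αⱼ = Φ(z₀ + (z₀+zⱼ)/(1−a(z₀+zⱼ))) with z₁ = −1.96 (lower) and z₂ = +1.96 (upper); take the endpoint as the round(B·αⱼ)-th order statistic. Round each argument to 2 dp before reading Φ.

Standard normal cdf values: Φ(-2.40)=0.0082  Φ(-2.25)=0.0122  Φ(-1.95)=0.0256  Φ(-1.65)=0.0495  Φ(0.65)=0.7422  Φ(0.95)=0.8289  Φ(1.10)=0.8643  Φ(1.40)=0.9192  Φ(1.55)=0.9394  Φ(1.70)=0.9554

(45.26, 52.37)

Lower: z₀ + z₁ = -0.369 + (-1.960) = -2.329; 1 − a(z₀+z₁) = 1 − (0.063)(-2.329) = 1.1467; argument = -0.369 + (-2.329)/1.1467 = -2.4000 → -2.40.
α₁ = Φ(-2.40) = 0.0082; rank = round(500 × 0.0082) = 4; θ*₍4₎ = 45.26.
Upper: z₀ + z₂ = 1.591; 1 − a(z₀+z₂) = 0.8998; argument = 1.3992 → 1.40; α₂ = 0.9192; rank = 460; θ*₍460₎ = 52.37.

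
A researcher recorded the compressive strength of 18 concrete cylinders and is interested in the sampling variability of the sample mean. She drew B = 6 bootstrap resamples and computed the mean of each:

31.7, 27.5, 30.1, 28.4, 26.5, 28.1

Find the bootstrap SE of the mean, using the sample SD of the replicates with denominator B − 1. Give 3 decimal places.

SE* = 1.881

Bootstrap SE is the standard deviation of the 6 replicate means.
Mean of replicates: (31.7 + 27.5 + 30.1 + 28.4 + 26.5 + 28.1) / 6 = 172.3000 / 6 = 28.7167
Sum of squared deviations: (+2.9833)² + (−1.2167)² + (+1.3833)² + (−0.3167)² + (−2.2167)² + (−0.6167)² = 17.6883
Variance = 17.6883 / 5 = 3.5377
SE* = √3.5377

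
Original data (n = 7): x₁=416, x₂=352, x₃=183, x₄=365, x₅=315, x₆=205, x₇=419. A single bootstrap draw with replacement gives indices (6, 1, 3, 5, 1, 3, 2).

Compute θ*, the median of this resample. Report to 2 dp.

θ* = 315.00

Resample values: 205, 416, 183, 315, 416, 183, 352.
Sorted: 183, 183, 205, 315, 352, 416, 416
Median = middle value = 315.00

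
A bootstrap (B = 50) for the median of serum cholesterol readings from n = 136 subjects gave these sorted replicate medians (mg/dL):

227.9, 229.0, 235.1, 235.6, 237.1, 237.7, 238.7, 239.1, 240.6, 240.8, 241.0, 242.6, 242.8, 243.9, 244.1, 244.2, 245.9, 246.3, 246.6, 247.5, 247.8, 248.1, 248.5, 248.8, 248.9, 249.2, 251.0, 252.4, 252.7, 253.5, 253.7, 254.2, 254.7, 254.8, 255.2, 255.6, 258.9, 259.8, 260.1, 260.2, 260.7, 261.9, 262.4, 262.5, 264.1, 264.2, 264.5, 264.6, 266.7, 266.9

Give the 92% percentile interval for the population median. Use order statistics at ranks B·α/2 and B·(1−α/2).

α = 0.08; lower rank = 50 × 0.040 = 2; upper rank = 50 × 0.960 = 48.
The 2nd smallest replicate is 229.0; the 48th is 264.6.

(229.0, 264.6)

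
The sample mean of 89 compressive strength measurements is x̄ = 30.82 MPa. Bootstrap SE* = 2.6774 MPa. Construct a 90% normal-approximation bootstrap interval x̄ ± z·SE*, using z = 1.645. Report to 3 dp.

(26.416, 35.224)

Margin = 1.645 × 2.6774 = 4.4043
Interval: 30.82 ± 4.4043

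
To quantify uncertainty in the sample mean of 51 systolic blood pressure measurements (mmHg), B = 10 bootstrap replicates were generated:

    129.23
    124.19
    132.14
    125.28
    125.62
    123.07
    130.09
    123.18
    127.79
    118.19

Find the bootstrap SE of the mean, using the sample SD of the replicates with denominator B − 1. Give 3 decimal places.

SE* = 4.074

Bootstrap SE is the standard deviation of the 10 replicate means.
Mean of replicates: (129.23 + 124.19 + 132.14 + 125.28 + 125.62 + 123.07 + 130.09 + 123.18 + 127.79 + 118.19) / 10 = 1258.7800 / 10 = 125.8780
Sum of squared deviations: (+3.3520)² + (−1.6880)² + (+6.2620)² + (−0.5980)² + (−0.2580)² + (−2.8080)² + (+4.2120)² + (−2.6980)² + (+1.9120)² + (−7.6880)² = 149.3882
Variance = 149.3882 / 9 = 16.5987
SE* = √16.5987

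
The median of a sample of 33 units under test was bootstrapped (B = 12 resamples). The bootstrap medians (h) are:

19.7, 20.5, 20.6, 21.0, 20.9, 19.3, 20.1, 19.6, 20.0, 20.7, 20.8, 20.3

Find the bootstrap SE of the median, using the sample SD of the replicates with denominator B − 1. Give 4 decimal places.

SE* = 0.5534

Bootstrap SE is the standard deviation of the 12 replicate medians.
Mean of replicates: (19.7 + 20.5 + 20.6 + 21.0 + 20.9 + 19.3 + 20.1 + 19.6 + 20.0 + 20.7 + 20.8 + 20.3) / 12 = 243.50000 / 12 = 20.29167
Sum of squared deviations: (−0.59167)² + (+0.20833)² + (+0.30833)² + (+0.70833)² + (+0.60833)² + (−0.99167)² + (−0.19167)² + (−0.69167)² + (−0.29167)² + (+0.40833)² + (+0.50833)² + (+0.00833)² = 3.36917
Variance = 3.36917 / 11 = 0.30629
SE* = √0.30629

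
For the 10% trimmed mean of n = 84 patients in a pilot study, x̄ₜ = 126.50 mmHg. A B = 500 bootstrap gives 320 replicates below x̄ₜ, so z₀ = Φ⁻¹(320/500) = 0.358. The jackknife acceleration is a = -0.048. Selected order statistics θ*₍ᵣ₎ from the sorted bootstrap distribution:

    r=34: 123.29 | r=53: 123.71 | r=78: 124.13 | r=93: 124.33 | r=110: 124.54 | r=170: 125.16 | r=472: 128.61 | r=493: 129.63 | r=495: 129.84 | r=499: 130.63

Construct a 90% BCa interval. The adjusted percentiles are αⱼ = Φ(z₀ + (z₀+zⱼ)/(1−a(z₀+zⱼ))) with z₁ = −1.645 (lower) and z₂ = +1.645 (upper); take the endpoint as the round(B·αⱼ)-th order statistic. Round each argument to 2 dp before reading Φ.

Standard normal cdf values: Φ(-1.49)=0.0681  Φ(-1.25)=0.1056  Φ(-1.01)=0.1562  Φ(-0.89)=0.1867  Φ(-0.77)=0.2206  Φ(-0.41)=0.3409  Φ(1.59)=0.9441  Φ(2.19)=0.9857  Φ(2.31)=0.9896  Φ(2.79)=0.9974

Lower: z₀ + z₁ = 0.358 + (-1.645) = -1.287; 1 − a(z₀+z₁) = 1 − (-0.048)(-1.287) = 0.9382; argument = 0.358 + (-1.287)/0.9382 = -1.0137 → -1.01.
α₁ = Φ(-1.01) = 0.1562; rank = round(500 × 0.1562) = 78; θ*₍78₎ = 124.13.
Upper: z₀ + z₂ = 2.003; 1 − a(z₀+z₂) = 1.0961; argument = 2.1853 → 2.19; α₂ = 0.9857; rank = 493; θ*₍493₎ = 129.63.

(124.13, 129.63)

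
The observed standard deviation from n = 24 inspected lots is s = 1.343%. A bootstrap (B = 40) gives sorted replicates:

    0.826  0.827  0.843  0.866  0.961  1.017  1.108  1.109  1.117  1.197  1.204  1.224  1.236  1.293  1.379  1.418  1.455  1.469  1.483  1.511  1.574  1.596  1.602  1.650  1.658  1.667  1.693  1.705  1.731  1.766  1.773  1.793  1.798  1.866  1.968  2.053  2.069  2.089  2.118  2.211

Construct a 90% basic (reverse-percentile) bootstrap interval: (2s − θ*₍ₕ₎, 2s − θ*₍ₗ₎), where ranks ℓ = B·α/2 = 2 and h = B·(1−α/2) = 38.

Percentile endpoints at ranks 2 and 38: θ*₍2₎ = 0.827, θ*₍38₎ = 2.089.
Basic interval reflects these around s:
  lower = 2 × 1.343 − 2.089 = 0.597
  upper = 2 × 1.343 − 0.827 = 1.859

(0.597, 1.859)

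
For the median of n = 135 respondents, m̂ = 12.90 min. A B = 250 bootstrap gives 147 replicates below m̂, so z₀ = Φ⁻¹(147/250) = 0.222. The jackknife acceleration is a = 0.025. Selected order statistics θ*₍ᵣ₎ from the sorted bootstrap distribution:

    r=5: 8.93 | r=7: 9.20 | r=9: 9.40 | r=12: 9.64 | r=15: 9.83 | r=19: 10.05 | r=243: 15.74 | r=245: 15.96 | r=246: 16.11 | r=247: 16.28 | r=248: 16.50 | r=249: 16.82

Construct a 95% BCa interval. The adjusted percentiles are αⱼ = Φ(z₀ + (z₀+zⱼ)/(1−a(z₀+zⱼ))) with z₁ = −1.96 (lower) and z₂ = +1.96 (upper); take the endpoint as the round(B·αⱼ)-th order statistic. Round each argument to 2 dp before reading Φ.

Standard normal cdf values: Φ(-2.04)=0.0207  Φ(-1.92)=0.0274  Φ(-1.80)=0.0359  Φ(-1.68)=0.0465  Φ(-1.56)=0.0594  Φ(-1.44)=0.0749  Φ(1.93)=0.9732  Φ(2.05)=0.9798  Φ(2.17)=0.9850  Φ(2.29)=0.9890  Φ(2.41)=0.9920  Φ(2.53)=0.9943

Lower: z₀ + z₁ = 0.222 + (-1.960) = -1.738; 1 − a(z₀+z₁) = 1 − (0.025)(-1.738) = 1.0434; argument = 0.222 + (-1.738)/1.0434 = -1.4436 → -1.44.
α₁ = Φ(-1.44) = 0.0749; rank = round(250 × 0.0749) = 19; θ*₍19₎ = 10.05.
Upper: z₀ + z₂ = 2.182; 1 − a(z₀+z₂) = 0.9455; argument = 2.5299 → 2.53; α₂ = 0.9943; rank = 249; θ*₍249₎ = 16.82.

(10.05, 16.82)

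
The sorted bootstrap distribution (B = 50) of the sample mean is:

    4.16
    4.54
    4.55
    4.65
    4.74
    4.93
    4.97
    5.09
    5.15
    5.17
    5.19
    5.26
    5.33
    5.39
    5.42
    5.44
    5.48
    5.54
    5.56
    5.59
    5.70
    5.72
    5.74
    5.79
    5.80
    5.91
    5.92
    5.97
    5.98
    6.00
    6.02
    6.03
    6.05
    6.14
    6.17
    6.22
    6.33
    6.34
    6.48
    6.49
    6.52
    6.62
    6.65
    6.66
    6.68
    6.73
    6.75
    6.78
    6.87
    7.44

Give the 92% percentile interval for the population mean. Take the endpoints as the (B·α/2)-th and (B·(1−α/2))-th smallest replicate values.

α = 0.08; lower rank = 50 × 0.040 = 2; upper rank = 50 × 0.960 = 48.
The 2nd smallest replicate is 4.54; the 48th is 6.78.

(4.54, 6.78)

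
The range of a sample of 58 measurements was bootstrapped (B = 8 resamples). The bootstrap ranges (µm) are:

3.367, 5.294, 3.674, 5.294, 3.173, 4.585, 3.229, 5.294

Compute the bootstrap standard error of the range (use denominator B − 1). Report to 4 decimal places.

SE* = 0.9780

Bootstrap SE is the standard deviation of the 8 replicate ranges.
Mean of replicates: (3.367 + 5.294 + 3.674 + 5.294 + 3.173 + 4.585 + 3.229 + 5.294) / 8 = 33.91000 / 8 = 4.23875
Sum of squared deviations: (−0.87175)² + (+1.05525)² + (−0.56475)² + (+1.05525)² + (−1.06575)² + (+0.34625)² + (−1.00975)² + (+1.05525)² = 6.69486
Variance = 6.69486 / 7 = 0.95641
SE* = √0.95641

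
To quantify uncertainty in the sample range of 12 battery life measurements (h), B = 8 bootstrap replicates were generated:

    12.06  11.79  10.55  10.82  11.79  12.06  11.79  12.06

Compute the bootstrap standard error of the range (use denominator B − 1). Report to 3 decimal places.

Bootstrap SE is the standard deviation of the 8 replicate ranges.
Mean of replicates: (12.06 + 11.79 + 10.55 + 10.82 + 11.79 + 12.06 + 11.79 + 12.06) / 8 = 92.9200 / 8 = 11.6150
Sum of squared deviations: (+0.4450)² + (+0.1750)² + (−1.0650)² + (−0.7950)² + (+0.1750)² + (+0.4450)² + (+0.1750)² + (+0.4450)² = 2.4522
Variance = 2.4522 / 7 = 0.3503
SE* = √0.3503

SE* = 0.592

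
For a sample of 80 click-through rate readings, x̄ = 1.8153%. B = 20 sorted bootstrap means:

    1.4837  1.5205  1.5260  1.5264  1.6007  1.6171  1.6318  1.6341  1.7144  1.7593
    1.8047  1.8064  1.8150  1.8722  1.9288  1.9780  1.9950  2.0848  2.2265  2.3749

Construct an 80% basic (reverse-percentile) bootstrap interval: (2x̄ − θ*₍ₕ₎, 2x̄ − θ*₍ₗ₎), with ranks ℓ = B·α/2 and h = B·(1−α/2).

Percentile endpoints at ranks 2 and 18: θ*₍2₎ = 1.5205, θ*₍18₎ = 2.0848.
Basic interval reflects these around x̄:
  lower = 2 × 1.8153 − 2.0848 = 1.5458
  upper = 2 × 1.8153 − 1.5205 = 2.1101

(1.5458, 2.1101)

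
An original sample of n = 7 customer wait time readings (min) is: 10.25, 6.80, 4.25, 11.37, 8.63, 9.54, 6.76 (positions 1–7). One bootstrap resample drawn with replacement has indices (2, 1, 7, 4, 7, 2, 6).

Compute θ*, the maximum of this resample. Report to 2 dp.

θ* = 11.37

Resample values: 6.80, 10.25, 6.76, 11.37, 6.76, 6.80, 9.54.
Maximum = 11.37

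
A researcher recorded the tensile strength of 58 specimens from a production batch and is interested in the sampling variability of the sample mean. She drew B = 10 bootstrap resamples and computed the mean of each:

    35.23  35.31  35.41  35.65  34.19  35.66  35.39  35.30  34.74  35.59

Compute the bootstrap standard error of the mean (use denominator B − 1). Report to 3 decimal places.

SE* = 0.457

Bootstrap SE is the standard deviation of the 10 replicate means.
Mean of replicates: (35.23 + 35.31 + 35.41 + 35.65 + 34.19 + 35.66 + 35.39 + 35.30 + 34.74 + 35.59) / 10 = 352.4700 / 10 = 35.2470
Sum of squared deviations: (−0.0170)² + (+0.0630)² + (+0.1630)² + (+0.4030)² + (−1.0570)² + (+0.4130)² + (+0.1430)² + (+0.0530)² + (−0.5070)² + (+0.3430)² = 1.8790
Variance = 1.8790 / 9 = 0.2088
SE* = √0.2088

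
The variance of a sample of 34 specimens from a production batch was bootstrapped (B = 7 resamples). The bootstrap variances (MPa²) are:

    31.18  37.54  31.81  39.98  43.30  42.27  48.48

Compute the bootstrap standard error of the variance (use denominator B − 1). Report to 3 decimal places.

Bootstrap SE is the standard deviation of the 7 replicate variances.
Mean of replicates: (31.18 + 37.54 + 31.81 + 39.98 + 43.30 + 42.27 + 48.48) / 7 = 274.5600 / 7 = 39.2229
Sum of squared deviations: (−8.0429)² + (−1.6829)² + (−7.4129)² + (+0.7571)² + (+4.0771)² + (+3.0471)² + (+9.2571)² = 234.6461
Variance = 234.6461 / 6 = 39.1077
SE* = √39.1077

SE* = 6.254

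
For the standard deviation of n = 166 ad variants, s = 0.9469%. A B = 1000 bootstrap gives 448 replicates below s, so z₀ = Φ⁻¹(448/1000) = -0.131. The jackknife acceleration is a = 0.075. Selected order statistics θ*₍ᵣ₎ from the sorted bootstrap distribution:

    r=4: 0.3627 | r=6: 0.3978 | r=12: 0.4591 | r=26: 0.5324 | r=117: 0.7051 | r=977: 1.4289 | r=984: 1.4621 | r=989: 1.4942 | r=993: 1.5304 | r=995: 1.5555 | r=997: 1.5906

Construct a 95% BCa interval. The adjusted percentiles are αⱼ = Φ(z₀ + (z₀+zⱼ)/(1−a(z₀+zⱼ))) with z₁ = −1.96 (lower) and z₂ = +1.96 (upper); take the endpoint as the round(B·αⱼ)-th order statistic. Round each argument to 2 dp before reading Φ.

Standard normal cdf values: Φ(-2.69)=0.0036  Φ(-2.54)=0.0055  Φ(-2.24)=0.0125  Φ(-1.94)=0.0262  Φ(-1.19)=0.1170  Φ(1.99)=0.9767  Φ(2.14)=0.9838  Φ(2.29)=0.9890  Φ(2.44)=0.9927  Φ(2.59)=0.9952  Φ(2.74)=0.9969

Lower: z₀ + z₁ = -0.131 + (-1.960) = -2.091; 1 − a(z₀+z₁) = 1 − (0.075)(-2.091) = 1.1568; argument = -0.131 + (-2.091)/1.1568 = -1.9385 → -1.94.
α₁ = Φ(-1.94) = 0.0262; rank = round(1000 × 0.0262) = 26; θ*₍26₎ = 0.5324.
Upper: z₀ + z₂ = 1.829; 1 − a(z₀+z₂) = 0.8628; argument = 1.9888 → 1.99; α₂ = 0.9767; rank = 977; θ*₍977₎ = 1.4289.

(0.5324, 1.4289)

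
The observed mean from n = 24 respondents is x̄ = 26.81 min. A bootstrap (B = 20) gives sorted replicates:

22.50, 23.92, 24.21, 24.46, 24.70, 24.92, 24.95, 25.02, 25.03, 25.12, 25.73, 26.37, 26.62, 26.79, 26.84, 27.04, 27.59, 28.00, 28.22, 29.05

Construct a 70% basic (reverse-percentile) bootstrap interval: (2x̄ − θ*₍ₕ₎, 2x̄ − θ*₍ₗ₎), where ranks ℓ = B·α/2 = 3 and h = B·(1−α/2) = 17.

(26.03, 29.41)

Percentile endpoints at ranks 3 and 17: θ*₍3₎ = 24.21, θ*₍17₎ = 27.59.
Basic interval reflects these around x̄:
  lower = 2 × 26.81 − 27.59 = 26.03
  upper = 2 × 26.81 − 24.21 = 29.41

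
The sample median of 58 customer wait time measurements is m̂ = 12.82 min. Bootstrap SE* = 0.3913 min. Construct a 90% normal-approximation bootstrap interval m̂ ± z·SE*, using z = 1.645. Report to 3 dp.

Margin = 1.645 × 0.3913 = 0.6437
Interval: 12.82 ± 0.6437

(12.176, 13.464)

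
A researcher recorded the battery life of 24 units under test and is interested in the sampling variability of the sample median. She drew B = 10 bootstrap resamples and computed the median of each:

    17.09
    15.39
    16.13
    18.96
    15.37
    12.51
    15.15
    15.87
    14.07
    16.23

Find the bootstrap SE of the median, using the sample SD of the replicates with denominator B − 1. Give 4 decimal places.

Bootstrap SE is the standard deviation of the 10 replicate medians.
Mean of replicates: (17.09 + 15.39 + 16.13 + 18.96 + 15.37 + 12.51 + 15.15 + 15.87 + 14.07 + 16.23) / 10 = 156.77000 / 10 = 15.67700
Sum of squared deviations: (+1.41300)² + (−0.28700)² + (+0.45300)² + (+3.28300)² + (−0.30700)² + (−3.16700)² + (−0.52700)² + (+0.19300)² + (−1.60700)² + (+0.55300)² = 26.38961
Variance = 26.38961 / 9 = 2.93218
SE* = √2.93218

SE* = 1.7124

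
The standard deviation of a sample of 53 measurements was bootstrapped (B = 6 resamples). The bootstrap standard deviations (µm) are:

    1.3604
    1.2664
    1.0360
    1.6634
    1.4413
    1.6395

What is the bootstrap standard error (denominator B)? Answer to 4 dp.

Bootstrap SE is the standard deviation of the 6 replicate standard deviations.
Mean of replicates: (1.3604 + 1.2664 + 1.0360 + 1.6634 + 1.4413 + 1.6395) / 6 = 8.40700 / 6 = 1.40117
Sum of squared deviations: (−0.04077)² + (−0.13477)² + (−0.36517)² + (+0.26223)² + (+0.04013)² + (+0.23833)² = 0.28035
Variance = 0.28035 / 6 = 0.04673
SE* = √0.04673

SE* = 0.2162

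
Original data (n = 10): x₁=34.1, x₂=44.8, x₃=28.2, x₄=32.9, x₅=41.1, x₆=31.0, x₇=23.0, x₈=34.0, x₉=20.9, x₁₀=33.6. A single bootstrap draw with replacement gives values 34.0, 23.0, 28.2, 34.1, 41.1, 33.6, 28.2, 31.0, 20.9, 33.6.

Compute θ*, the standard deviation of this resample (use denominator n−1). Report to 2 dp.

Mean = 30.7700; sum of squared deviations = 315.3010
s² = 315.3010 / 9 = 35.0334
s = √35.0334 = 5.92

θ* = 5.92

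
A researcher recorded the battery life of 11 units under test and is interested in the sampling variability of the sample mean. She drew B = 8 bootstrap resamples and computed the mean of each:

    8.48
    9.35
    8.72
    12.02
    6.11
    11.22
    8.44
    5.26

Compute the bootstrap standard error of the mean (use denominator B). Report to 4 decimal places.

Bootstrap SE is the standard deviation of the 8 replicate means.
Mean of replicates: (8.48 + 9.35 + 8.72 + 12.02 + 6.11 + 11.22 + 8.44 + 5.26) / 8 = 69.60000 / 8 = 8.70000
Sum of squared deviations: (−0.22000)² + (+0.65000)² + (+0.02000)² + (+3.32000)² + (−2.59000)² + (+2.52000)² + (−0.26000)² + (−3.44000)² = 36.45340
Variance = 36.45340 / 8 = 4.55668
SE* = √4.55668

SE* = 2.1346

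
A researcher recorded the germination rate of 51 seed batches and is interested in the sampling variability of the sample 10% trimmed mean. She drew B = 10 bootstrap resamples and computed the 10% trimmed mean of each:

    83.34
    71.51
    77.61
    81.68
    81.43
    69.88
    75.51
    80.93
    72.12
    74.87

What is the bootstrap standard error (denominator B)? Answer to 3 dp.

SE* = 4.570

Bootstrap SE is the standard deviation of the 10 replicate 10% trimmed means.
Mean of replicates: (83.34 + 71.51 + 77.61 + 81.68 + 81.43 + 69.88 + 75.51 + 80.93 + 72.12 + 74.87) / 10 = 768.8800 / 10 = 76.8880
Sum of squared deviations: (+6.4520)² + (−5.3780)² + (+0.7220)² + (+4.7920)² + (+4.5420)² + (−7.0080)² + (−1.3780)² + (+4.0420)² + (−4.7680)² + (−2.0180)² = 208.8204
Variance = 208.8204 / 10 = 20.8820
SE* = √20.8820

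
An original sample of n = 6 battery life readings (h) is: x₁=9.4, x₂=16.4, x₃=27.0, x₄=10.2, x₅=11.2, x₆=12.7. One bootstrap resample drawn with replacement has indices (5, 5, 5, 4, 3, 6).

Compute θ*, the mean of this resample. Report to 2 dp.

Resample values: 11.2, 11.2, 11.2, 10.2, 27.0, 12.7.
Mean = (11.2 + 11.2 + 11.2 + 10.2 + 27.0 + 12.7) / 6 = 83.50 / 6 = 13.92

θ* = 13.92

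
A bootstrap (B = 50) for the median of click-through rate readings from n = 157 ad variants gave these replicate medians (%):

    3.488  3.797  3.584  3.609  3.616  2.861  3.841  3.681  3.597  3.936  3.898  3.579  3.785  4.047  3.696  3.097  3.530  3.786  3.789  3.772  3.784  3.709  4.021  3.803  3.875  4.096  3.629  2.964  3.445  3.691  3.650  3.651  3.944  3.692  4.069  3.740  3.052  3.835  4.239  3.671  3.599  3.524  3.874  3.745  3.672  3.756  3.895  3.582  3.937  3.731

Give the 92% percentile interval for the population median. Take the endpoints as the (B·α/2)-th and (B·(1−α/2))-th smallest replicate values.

(2.964, 4.069)

Sorted replicates: 2.861, 2.964, 3.052, 3.097, 3.445, 3.488, 3.524, 3.530, 3.579, 3.582, 3.584, 3.597, 3.599, 3.609, 3.616, 3.629, 3.650, 3.651, 3.671, 3.672, 3.681, 3.691, 3.692, 3.696, 3.709, 3.731, 3.740, 3.745, 3.756, 3.772, 3.784, 3.785, 3.786, 3.789, 3.797, 3.803, 3.835, 3.841, 3.874, 3.875, 3.895, 3.898, 3.936, 3.937, 3.944, 4.021, 4.047, 4.069, 4.096, 4.239
α = 0.08; lower rank = 50 × 0.040 = 2; upper rank = 50 × 0.960 = 48.
The 2nd smallest replicate is 2.964; the 48th is 4.069.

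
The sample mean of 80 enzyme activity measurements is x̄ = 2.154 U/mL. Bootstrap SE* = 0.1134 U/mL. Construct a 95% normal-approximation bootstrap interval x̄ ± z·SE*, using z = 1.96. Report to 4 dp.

(1.9317, 2.3763)

Margin = 1.96 × 0.1134 = 0.22226
Interval: 2.154 ± 0.22226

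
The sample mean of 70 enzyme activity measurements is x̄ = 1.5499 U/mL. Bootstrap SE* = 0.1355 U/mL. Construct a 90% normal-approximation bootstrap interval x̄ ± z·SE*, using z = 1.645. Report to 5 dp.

(1.32700, 1.77280)

Margin = 1.645 × 0.1355 = 0.222898
Interval: 1.5499 ± 0.222898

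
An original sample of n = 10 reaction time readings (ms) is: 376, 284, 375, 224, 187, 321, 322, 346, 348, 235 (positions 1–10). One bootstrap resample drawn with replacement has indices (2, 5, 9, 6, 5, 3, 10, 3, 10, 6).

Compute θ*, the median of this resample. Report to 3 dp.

Resample values: 284, 187, 348, 321, 187, 375, 235, 375, 235, 321.
Sorted: 187, 187, 235, 235, 284, 321, 321, 348, 375, 375
Median = average of the two middle values = 302.500

θ* = 302.500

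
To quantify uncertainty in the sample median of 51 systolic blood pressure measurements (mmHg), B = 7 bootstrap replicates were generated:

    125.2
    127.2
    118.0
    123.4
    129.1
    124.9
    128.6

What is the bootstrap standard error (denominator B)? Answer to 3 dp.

SE* = 3.504

Bootstrap SE is the standard deviation of the 7 replicate medians.
Mean of replicates: (125.2 + 127.2 + 118.0 + 123.4 + 129.1 + 124.9 + 128.6) / 7 = 876.4000 / 7 = 125.2000
Sum of squared deviations: (+0.0000)² + (+2.0000)² + (−7.2000)² + (−1.8000)² + (+3.9000)² + (−0.3000)² + (+3.4000)² = 85.9400
Variance = 85.9400 / 7 = 12.2771
SE* = √12.2771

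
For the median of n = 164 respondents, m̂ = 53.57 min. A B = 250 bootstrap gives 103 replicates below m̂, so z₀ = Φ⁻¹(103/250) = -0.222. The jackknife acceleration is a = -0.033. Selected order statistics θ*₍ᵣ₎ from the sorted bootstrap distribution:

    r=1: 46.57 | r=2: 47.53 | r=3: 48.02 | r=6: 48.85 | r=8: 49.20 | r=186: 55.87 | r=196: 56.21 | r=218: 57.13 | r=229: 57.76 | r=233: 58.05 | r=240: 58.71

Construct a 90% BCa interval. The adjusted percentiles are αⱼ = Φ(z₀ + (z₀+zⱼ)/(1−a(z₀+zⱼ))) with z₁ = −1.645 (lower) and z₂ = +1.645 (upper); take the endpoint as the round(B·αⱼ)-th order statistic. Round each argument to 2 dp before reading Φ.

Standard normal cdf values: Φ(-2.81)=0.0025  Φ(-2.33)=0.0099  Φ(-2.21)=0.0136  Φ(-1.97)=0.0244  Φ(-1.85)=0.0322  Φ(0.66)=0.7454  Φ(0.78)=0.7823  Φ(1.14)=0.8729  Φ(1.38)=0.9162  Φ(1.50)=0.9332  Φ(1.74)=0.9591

Lower: z₀ + z₁ = -0.222 + (-1.645) = -1.867; 1 − a(z₀+z₁) = 1 − (-0.033)(-1.867) = 0.9384; argument = -0.222 + (-1.867)/0.9384 = -2.2116 → -2.21.
α₁ = Φ(-2.21) = 0.0136; rank = round(250 × 0.0136) = 3; θ*₍3₎ = 48.02.
Upper: z₀ + z₂ = 1.423; 1 − a(z₀+z₂) = 1.0470; argument = 1.1372 → 1.14; α₂ = 0.8729; rank = 218; θ*₍218₎ = 57.13.

(48.02, 57.13)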